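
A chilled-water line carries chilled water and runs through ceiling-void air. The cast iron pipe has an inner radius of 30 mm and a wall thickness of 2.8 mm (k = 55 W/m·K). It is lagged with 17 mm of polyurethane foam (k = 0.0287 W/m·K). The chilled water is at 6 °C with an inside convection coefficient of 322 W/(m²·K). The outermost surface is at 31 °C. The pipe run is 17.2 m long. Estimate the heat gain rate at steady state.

For a radial system each layer contributes R = ln(r_out/r_in)/(2πkL); films add R = 1/(hA).
R_inner film = 1/(h_i·2πr₁L) = 1/(322×2π×0.03×17.2) = 9.579×10^-4 K/W
R_cast iron pipe wall = ln(32.8/30)/(2π×55×17.2) = 1.501×10^-5 K/W
R_polyurethane foam = ln(49.8/32.8)/(2π×0.0287×17.2) = 0.1346 K/W
R_total = 0.1356 K/W
Q = ΔT/R_total = 25/0.1356

Q ≈ 184 W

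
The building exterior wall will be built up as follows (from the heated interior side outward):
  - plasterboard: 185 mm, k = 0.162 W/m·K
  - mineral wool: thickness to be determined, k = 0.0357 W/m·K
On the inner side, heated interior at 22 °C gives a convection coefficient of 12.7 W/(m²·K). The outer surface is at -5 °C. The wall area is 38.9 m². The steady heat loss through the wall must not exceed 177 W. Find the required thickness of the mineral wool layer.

Series thermal resistances:
R_inner film = 1/(h_i·A) = 1/(12.7×38.9) = 0.002024 K/W
R_plasterboard = L/(kA) = 0.185/(0.162×38.9) = 0.02936 K/W
Sum of the known resistances R_other = 0.03138 K/W
Required total resistance R_tot = ΔT/Q_allow = 27/177 = 0.1525 K/W
R_mineral wool = R_tot − R_other = 0.1212 K/W
L = R·k·A = 0.1212×0.0357×38.9

L ≈ 168 mm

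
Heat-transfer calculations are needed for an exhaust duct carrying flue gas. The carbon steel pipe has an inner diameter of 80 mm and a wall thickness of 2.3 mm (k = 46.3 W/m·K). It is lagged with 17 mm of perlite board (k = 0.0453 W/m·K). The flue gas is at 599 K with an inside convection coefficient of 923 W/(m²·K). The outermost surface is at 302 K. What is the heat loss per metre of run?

Treating each annulus and film as a series resistance:
R_inner film = 1/(h_i·2πr₁L) = 1/(923×2π×0.04×1) = 0.004311 K/W
R_carbon steel pipe wall = ln(42.3/40)/(2π×46.3×1) = 1.922×10^-4 K/W
R_perlite board = ln(59.3/42.3)/(2π×0.0453×1) = 1.187 K/W
R_total = 1.191 K/W
Q = ΔT/R_total = 297/1.191

q′ ≈ 249 W/m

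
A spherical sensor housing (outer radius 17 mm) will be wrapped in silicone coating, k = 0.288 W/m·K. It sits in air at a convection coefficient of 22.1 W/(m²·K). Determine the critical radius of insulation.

r_cr ≈ 26.1 mm

For a sphere r_cr = 2k/h = 2×0.288/22.1
r_cr = 26.1 mm; since the bare radius (17 mm) is below r_cr, adding a thin layer of insulation will *increase* heat loss.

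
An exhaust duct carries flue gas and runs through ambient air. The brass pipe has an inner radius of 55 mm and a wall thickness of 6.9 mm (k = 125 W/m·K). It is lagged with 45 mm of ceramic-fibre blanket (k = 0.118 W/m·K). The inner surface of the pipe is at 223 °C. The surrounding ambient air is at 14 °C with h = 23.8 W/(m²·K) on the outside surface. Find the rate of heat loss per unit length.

Treating each annulus and film as a series resistance:
R_brass pipe wall = ln(61.9/55)/(2π×125×1) = 1.505×10^-4 K/W
R_ceramic-fibre blanket = ln(106.9/61.9)/(2π×0.118×1) = 0.7369 K/W
R_outer film = 1/(h_o·2πr_oL) = 1/(23.8×2π×0.1069×1) = 0.06256 K/W
R_total = 0.7996 K/W
Q = ΔT/R_total = 209/0.7996

q′ ≈ 261 W/m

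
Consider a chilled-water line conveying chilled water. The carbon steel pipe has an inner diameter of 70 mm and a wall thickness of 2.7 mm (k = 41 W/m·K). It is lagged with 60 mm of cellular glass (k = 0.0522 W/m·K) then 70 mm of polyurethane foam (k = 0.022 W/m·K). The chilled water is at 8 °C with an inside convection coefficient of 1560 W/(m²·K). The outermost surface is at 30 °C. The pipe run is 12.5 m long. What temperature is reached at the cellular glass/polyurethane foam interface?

Radial resistances (cylindrical: R_cond = ln(r_o/r_i)/(2πkL), R_conv = 1/(h·2πrL)):
R_inner film = 1/(h_i·2πr₁L) = 1/(1560×2π×0.035×12.5) = 2.332×10^-4 K/W
R_carbon steel pipe wall = ln(37.7/35)/(2π×41×12.5) = 2.308×10^-5 K/W
R_cellular glass = ln(97.7/37.7)/(2π×0.0522×12.5) = 0.2323 K/W
R_polyurethane foam = ln(167.7/97.7)/(2π×0.022×12.5) = 0.3127 K/W
R_total = 0.5452 K/W
Q = ΔT/R_total = 22/0.5452
Q = 40.4 W
T_interface = T_inner + Q·ΣR(inner→interface) = 8 + 40.4×0.2325

T ≈ 17.4 °C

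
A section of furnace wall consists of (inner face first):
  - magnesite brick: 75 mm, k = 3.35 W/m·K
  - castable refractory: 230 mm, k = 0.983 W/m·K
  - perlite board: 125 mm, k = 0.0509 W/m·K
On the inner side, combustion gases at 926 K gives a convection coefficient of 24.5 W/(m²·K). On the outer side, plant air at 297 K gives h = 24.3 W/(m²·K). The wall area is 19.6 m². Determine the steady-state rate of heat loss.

Q ≈ 4410 W

Using the resistance-network approach (series):
R_inner film = 1/(h_i·A) = 1/(24.5×19.6) = 0.002082 K/W
R_magnesite brick = L/(kA) = 0.075/(3.35×19.6) = 0.001142 K/W
R_castable refractory = L/(kA) = 0.23/(0.983×19.6) = 0.01194 K/W
R_perlite board = L/(kA) = 0.125/(0.0509×19.6) = 0.1253 K/W
R_outer film = 1/(h_o·A) = 1/(24.3×19.6) = 0.0021 K/W
R_total = 0.1426 K/W
Q = ΔT / R_total = 629 / 0.1426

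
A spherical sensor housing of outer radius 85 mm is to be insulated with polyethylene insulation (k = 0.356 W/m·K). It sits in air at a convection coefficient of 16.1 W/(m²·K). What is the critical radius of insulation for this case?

For a sphere r_cr = 2k/h = 2×0.356/16.1
r_cr = 44.2 mm; since the bare radius (85 mm) is above r_cr, any added insulation will reduce heat loss.

r_cr ≈ 44.2 mm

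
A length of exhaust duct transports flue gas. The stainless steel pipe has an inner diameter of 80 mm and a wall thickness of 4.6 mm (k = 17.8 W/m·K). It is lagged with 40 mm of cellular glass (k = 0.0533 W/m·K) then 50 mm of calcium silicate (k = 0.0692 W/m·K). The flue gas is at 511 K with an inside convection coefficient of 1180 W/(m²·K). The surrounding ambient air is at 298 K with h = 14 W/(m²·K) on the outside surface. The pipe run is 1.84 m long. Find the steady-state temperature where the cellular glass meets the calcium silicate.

For a radial system each layer contributes R = ln(r_out/r_in)/(2πkL); films add R = 1/(hA).
R_inner film = 1/(h_i·2πr₁L) = 1/(1180×2π×0.04×1.84) = 0.001833 K/W
R_stainless steel pipe wall = ln(44.6/40)/(2π×17.8×1.84) = 5.29×10^-4 K/W
R_cellular glass = ln(84.6/44.6)/(2π×0.0533×1.84) = 1.039 K/W
R_calcium silicate = ln(134.6/84.6)/(2π×0.0692×1.84) = 0.5804 K/W
R_outer film = 1/(h_o·2πr_oL) = 1/(14×2π×0.1346×1.84) = 0.0459 K/W
R_total = 1.668 K/W
Q = ΔT/R_total = 213/1.668
Q = 128 W
T_interface = T_inner − Q·ΣR(inner→interface) = 511 − 128×1.041

T ≈ 378 K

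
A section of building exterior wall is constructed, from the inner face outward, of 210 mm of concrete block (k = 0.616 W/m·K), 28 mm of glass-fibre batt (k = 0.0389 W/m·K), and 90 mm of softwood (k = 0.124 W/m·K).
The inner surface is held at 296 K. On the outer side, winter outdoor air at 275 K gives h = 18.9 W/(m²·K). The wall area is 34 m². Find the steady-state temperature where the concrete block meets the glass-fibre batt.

T ≈ 292 K

Model the wall as resistances in series:
R_concrete block = L/(kA) = 0.21/(0.616×34) = 0.01003 K/W
R_glass-fibre batt = L/(kA) = 0.028/(0.0389×34) = 0.02117 K/W
R_softwood = L/(kA) = 0.09/(0.124×34) = 0.02135 K/W
R_outer film = 1/(h_o·A) = 1/(18.9×34) = 0.001556 K/W
R_total = 0.0541 K/W;  Q = ΔT/R_total = 21/0.0541 = 388.2 W
T_interface = T_inner − Q·ΣR(inner→interface) = 296 − 388×0.01003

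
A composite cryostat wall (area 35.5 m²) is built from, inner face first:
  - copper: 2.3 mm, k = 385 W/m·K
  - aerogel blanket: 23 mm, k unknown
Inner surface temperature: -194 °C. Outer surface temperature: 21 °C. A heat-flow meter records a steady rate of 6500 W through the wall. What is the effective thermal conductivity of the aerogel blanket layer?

k ≈ 0.0196 W/(m·K)

Series thermal resistances:
R_copper = L/(kA) = 0.0023/(385×35.5) = 1.683×10^-7 K/W
Sum of known resistances R_other = 1.683×10^-7 K/W
Total R = ΔT/Q = 215/6500 = 0.03308 K/W
R_aerogel blanket = R_total − R_other = 0.03308 K/W
k = L/(R·A) = 0.023/(0.03308×35.5)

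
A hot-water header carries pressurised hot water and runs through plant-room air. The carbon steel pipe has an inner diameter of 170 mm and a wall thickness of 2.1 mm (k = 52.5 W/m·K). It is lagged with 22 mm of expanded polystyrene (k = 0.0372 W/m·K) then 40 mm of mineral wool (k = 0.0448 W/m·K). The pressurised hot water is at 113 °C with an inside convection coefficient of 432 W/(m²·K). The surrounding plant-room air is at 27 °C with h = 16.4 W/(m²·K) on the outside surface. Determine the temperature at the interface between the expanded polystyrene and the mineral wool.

T ≈ 74.2 °C

For a radial system each layer contributes R = ln(r_out/r_in)/(2πkL); films add R = 1/(hA).
R_inner film = 1/(h_i·2πr₁L) = 1/(432×2π×0.085×1) = 0.004334 K/W
R_carbon steel pipe wall = ln(87.1/85)/(2π×52.5×1) = 7.399×10^-5 K/W
R_expanded polystyrene = ln(109.1/87.1)/(2π×0.0372×1) = 0.9635 K/W
R_mineral wool = ln(149.1/109.1)/(2π×0.0448×1) = 1.11 K/W
R_outer film = 1/(h_o·2πr_oL) = 1/(16.4×2π×0.1491×1) = 0.06509 K/W
R_total = 2.143 K/W
Q = ΔT/R_total = 86/2.143
Q = 40.1 W/m
T_interface = T_inner − Q·ΣR(inner→interface) = 113 − 40.1×0.9679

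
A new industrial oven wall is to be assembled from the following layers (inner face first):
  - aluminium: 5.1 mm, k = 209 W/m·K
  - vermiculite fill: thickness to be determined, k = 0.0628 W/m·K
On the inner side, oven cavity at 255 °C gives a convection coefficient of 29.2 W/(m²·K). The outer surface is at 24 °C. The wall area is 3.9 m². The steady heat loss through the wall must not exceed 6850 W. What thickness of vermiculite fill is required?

L ≈ 6.11 mm

Thermal resistances in series:
R_inner film = 1/(h_i·A) = 1/(29.2×3.9) = 0.008781 K/W
R_aluminium = L/(kA) = 0.0051/(209×3.9) = 6.257×10^-6 K/W
Sum of the known resistances R_other = 0.008787 K/W
Required total resistance R_tot = ΔT/Q_allow = 231/6850 = 0.03372 K/W
R_vermiculite fill = R_tot − R_other = 0.02494 K/W
L = R·k·A = 0.02494×0.0628×3.9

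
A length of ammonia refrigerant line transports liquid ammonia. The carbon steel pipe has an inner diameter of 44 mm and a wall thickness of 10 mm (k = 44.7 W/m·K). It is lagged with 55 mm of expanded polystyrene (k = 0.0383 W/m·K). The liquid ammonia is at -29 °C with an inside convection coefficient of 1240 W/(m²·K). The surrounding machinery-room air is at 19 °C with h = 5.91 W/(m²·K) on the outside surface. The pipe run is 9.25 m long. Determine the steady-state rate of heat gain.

Radial resistances (cylindrical: R_cond = ln(r_o/r_i)/(2πkL), R_conv = 1/(h·2πrL)):
R_inner film = 1/(h_i·2πr₁L) = 1/(1240×2π×0.022×9.25) = 6.307×10^-4 K/W
R_carbon steel pipe wall = ln(32/22)/(2π×44.7×9.25) = 1.442×10^-4 K/W
R_expanded polystyrene = ln(87/32)/(2π×0.0383×9.25) = 0.4493 K/W
R_outer film = 1/(h_o·2πr_oL) = 1/(5.91×2π×0.087×9.25) = 0.03346 K/W
R_total = 0.4836 K/W
Q = ΔT/R_total = 48/0.4836

Q ≈ 99.3 W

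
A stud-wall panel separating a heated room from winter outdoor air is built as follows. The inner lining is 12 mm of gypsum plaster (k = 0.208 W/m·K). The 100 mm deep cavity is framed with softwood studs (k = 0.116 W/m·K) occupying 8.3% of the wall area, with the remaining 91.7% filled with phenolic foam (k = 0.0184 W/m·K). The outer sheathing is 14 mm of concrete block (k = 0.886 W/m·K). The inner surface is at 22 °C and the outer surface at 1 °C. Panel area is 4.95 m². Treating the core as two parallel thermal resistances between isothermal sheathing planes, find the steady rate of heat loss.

Sheathing layers in series; stud and cavity paths in parallel between them.
R_inner = 0.012/(0.208×4.95) = 0.01166 K/W
R_stud  = 0.1/(0.116×0.083×4.95) = 2.098 K/W
R_cav   = 0.1/(0.0184×0.917×4.95) = 1.197 K/W
1/R_core = 1/R_stud + 1/R_cav → R_core = 0.7623 K/W
R_outer = 0.014/(0.886×4.95) = 0.003192 K/W
R_total = 0.7772 K/W
Q = ΔT/R_total = 21/0.7772

Q ≈ 27 W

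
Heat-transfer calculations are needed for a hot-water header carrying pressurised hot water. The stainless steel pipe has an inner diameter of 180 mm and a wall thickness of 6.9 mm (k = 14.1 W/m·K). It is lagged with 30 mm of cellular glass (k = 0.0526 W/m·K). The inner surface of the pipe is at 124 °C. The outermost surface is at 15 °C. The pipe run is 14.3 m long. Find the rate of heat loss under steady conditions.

Radial resistances (cylindrical: R_cond = ln(r_o/r_i)/(2πkL), R_conv = 1/(h·2πrL)):
R_stainless steel pipe wall = ln(96.9/90)/(2π×14.1×14.3) = 5.831×10^-5 K/W
R_cellular glass = ln(126.9/96.9)/(2π×0.0526×14.3) = 0.05707 K/W
R_total = 0.05713 K/W
Q = ΔT/R_total = 109/0.05713

Q ≈ 1910 W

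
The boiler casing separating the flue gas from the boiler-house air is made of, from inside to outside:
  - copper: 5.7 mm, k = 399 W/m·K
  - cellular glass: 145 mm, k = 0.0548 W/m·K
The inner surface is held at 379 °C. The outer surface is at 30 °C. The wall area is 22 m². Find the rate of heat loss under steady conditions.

Q ≈ 2900 W

Series thermal resistances:
R_copper = L/(kA) = 0.0057/(399×22) = 6.494×10^-7 K/W
R_cellular glass = L/(kA) = 0.145/(0.0548×22) = 0.1203 K/W
R_total = 0.1203 K/W
Q = ΔT / R_total = 349 / 0.1203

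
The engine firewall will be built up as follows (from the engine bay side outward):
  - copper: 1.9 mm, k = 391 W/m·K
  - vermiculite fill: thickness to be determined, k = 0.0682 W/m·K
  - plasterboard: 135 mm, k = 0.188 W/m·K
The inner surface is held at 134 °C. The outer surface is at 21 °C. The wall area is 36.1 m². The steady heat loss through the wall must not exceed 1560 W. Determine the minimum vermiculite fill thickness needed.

L ≈ 129 mm

Model the wall as resistances in series:
R_copper = L/(kA) = 0.0019/(391×36.1) = 1.346×10^-7 K/W
R_plasterboard = L/(kA) = 0.135/(0.188×36.1) = 0.01989 K/W
Sum of the known resistances R_other = 0.01989 K/W
Required total resistance R_tot = ΔT/Q_allow = 113/1560 = 0.07244 K/W
R_vermiculite fill = R_tot − R_other = 0.05254 K/W
L = R·k·A = 0.05254×0.0682×36.1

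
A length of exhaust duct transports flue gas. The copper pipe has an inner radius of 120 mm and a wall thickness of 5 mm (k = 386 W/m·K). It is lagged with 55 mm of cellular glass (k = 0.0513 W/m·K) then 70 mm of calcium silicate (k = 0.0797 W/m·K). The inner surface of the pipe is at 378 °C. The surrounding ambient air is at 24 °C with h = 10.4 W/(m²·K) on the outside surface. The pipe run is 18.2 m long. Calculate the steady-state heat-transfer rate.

Radial resistances (cylindrical: R_cond = ln(r_o/r_i)/(2πkL), R_conv = 1/(h·2πrL)):
R_copper pipe wall = ln(125/120)/(2π×386×18.2) = 9.248×10^-7 K/W
R_cellular glass = ln(180/125)/(2π×0.0513×18.2) = 0.06216 K/W
R_calcium silicate = ln(250/180)/(2π×0.0797×18.2) = 0.03604 K/W
R_outer film = 1/(h_o·2πr_oL) = 1/(10.4×2π×0.25×18.2) = 0.003363 K/W
R_total = 0.1016 K/W
Q = ΔT/R_total = 354/0.1016

Q ≈ 3490 W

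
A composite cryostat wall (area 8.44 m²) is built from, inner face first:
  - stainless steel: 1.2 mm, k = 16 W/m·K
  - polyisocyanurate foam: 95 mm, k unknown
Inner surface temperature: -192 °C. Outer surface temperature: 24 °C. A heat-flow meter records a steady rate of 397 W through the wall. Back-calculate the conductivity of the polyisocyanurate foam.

k ≈ 0.0207 W/(m·K)

Using the resistance-network approach (series):
R_stainless steel = L/(kA) = 0.0012/(16×8.44) = 8.886×10^-6 K/W
Sum of known resistances R_other = 8.886×10^-6 K/W
Total R = ΔT/Q = 216/397 = 0.5441 K/W
R_polyisocyanurate foam = R_total − R_other = 0.5441 K/W
k = L/(R·A) = 0.095/(0.5441×8.44)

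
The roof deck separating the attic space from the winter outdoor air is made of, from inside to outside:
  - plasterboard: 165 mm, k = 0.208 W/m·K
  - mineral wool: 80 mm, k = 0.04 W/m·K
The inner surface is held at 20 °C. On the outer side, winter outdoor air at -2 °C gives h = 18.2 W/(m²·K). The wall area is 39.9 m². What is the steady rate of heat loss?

Thermal resistances in series:
R_plasterboard = L/(kA) = 0.165/(0.208×39.9) = 0.01988 K/W
R_mineral wool = L/(kA) = 0.08/(0.04×39.9) = 0.05013 K/W
R_outer film = 1/(h_o·A) = 1/(18.2×39.9) = 0.001377 K/W
R_total = 0.07138 K/W
Q = ΔT / R_total = 22 / 0.07138

Q ≈ 308 W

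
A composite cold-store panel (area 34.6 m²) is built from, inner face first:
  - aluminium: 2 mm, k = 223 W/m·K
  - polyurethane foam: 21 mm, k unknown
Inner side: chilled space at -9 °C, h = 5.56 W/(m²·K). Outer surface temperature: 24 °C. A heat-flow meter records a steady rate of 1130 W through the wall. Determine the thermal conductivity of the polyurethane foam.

k ≈ 0.0253 W/(m·K)

Thermal resistances in series:
R_inner film = 1/(h_i·A) = 1/(5.56×34.6) = 0.005198 K/W
R_aluminium = L/(kA) = 0.002/(223×34.6) = 2.592×10^-7 K/W
Sum of known resistances R_other = 0.005198 K/W
Total R = ΔT/Q = 33/1130 = 0.0292 K/W
R_polyurethane foam = R_total − R_other = 0.02401 K/W
k = L/(R·A) = 0.021/(0.02401×34.6)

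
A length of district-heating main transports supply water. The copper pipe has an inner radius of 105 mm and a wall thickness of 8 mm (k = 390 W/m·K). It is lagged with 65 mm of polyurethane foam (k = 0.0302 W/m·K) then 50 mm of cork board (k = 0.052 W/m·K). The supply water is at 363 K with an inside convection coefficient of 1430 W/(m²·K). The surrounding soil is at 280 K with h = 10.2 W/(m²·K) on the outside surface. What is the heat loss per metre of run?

Radial resistances (cylindrical: R_cond = ln(r_o/r_i)/(2πkL), R_conv = 1/(h·2πrL)):
R_inner film = 1/(h_i·2πr₁L) = 1/(1430×2π×0.105×1) = 0.00106 K/W
R_copper pipe wall = ln(113/105)/(2π×390×1) = 2.996×10^-5 K/W
R_polyurethane foam = ln(178/113)/(2π×0.0302×1) = 2.395 K/W
R_cork board = ln(228/178)/(2π×0.052×1) = 0.7577 K/W
R_outer film = 1/(h_o·2πr_oL) = 1/(10.2×2π×0.228×1) = 0.06844 K/W
R_total = 3.222 K/W
Q = ΔT/R_total = 83/3.222

q′ ≈ 25.8 W/m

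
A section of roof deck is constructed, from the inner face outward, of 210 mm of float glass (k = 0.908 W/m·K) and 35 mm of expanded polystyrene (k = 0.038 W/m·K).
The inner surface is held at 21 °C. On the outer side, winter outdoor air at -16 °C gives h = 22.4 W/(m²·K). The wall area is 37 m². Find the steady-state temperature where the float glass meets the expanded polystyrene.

T ≈ 13.9 °C

Thermal resistances in series:
R_float glass = L/(kA) = 0.21/(0.908×37) = 0.006251 K/W
R_expanded polystyrene = L/(kA) = 0.035/(0.038×37) = 0.02489 K/W
R_outer film = 1/(h_o·A) = 1/(22.4×37) = 0.001207 K/W
R_total = 0.03235 K/W;  Q = ΔT/R_total = 37/0.03235 = 1144 W
T_interface = T_inner − Q·ΣR(inner→interface) = 21 − 1140×0.006251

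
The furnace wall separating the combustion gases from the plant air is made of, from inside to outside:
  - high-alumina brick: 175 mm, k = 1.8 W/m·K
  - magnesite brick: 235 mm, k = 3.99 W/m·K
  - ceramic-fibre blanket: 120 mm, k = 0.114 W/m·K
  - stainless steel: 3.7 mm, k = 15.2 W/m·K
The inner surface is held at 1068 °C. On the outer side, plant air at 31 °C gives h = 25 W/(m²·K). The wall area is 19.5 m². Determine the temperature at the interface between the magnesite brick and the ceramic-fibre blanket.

Using the resistance-network approach (series):
R_high-alumina brick = L/(kA) = 0.175/(1.8×19.5) = 0.004986 K/W
R_magnesite brick = L/(kA) = 0.235/(3.99×19.5) = 0.00302 K/W
R_ceramic-fibre blanket = L/(kA) = 0.12/(0.114×19.5) = 0.05398 K/W
R_stainless steel = L/(kA) = 0.0037/(15.2×19.5) = 1.248×10^-5 K/W
R_outer film = 1/(h_o·A) = 1/(25×19.5) = 0.002051 K/W
R_total = 0.06405 K/W;  Q = ΔT/R_total = 1037/0.06405 = 16190 W
T_interface = T_inner − Q·ΣR(inner→interface) = 1068 − 16200×0.008006

T ≈ 938 °C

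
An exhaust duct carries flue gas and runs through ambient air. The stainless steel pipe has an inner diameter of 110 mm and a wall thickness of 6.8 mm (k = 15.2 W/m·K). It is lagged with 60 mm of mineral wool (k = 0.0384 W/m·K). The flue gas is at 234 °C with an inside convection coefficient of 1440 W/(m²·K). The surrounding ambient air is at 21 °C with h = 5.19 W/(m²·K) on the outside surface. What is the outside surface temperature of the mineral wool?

Radial resistances (cylindrical: R_cond = ln(r_o/r_i)/(2πkL), R_conv = 1/(h·2πrL)):
R_inner film = 1/(h_i·2πr₁L) = 1/(1440×2π×0.055×1) = 0.00201 K/W
R_stainless steel pipe wall = ln(61.8/55)/(2π×15.2×1) = 0.001221 K/W
R_mineral wool = ln(121.8/61.8)/(2π×0.0384×1) = 2.812 K/W
R_outer film = 1/(h_o·2πr_oL) = 1/(5.19×2π×0.1218×1) = 0.2518 K/W
R_total = 3.067 K/W
Q = ΔT/R_total = 213/3.067
Q = 69.4 W/m
T_interface = T_inner − Q·ΣR(inner→interface) = 234 − 69.4×2.815

T ≈ 38.5 °C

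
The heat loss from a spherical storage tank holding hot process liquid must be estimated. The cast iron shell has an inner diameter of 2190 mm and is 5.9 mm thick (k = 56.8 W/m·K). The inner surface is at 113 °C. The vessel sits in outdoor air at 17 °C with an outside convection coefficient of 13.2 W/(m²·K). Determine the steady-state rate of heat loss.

Q ≈ 19300 W

Each spherical layer contributes R = (1/r_i − 1/r_o)/(4πk):
R_cast iron shell = (1/1.095 − 1/1.1009)/(4π×56.8) = 6.857×10^-6 K/W
R_outer film = 1/(h·4πr_o²) = 1/(13.2×4π×1.1009²) = 0.004974 K/W
R_total = 0.004981 K/W
Q = ΔT/R_total = 96/0.004981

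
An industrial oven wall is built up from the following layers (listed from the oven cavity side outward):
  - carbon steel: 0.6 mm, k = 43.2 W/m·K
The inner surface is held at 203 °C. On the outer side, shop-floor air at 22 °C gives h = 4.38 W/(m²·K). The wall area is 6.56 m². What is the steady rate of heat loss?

Thermal resistances in series:
R_carbon steel = L/(kA) = 0.0006/(43.2×6.56) = 2.117×10^-6 K/W
R_outer film = 1/(h_o·A) = 1/(4.38×6.56) = 0.0348 K/W
R_total = 0.03481 K/W
Q = ΔT / R_total = 181 / 0.03481

Q ≈ 5200 W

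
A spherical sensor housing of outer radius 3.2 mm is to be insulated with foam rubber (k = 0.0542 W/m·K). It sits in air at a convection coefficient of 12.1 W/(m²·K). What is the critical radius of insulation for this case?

For a sphere r_cr = 2k/h = 2×0.0542/12.1
r_cr = 8.96 mm; since the bare radius (3.2 mm) is below r_cr, adding a thin layer of insulation will *increase* heat loss.

r_cr ≈ 8.96 mm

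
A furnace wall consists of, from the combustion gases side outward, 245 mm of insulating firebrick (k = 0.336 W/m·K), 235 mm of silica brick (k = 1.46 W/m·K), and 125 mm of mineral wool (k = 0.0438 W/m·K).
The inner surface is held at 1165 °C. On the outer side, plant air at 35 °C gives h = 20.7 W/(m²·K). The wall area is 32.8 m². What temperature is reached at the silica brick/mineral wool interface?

T ≈ 900 °C

Using the resistance-network approach (series):
R_insulating firebrick = L/(kA) = 0.245/(0.336×32.8) = 0.02223 K/W
R_silica brick = L/(kA) = 0.235/(1.46×32.8) = 0.004907 K/W
R_mineral wool = L/(kA) = 0.125/(0.0438×32.8) = 0.08701 K/W
R_outer film = 1/(h_o·A) = 1/(20.7×32.8) = 0.001473 K/W
R_total = 0.1156 K/W;  Q = ΔT/R_total = 1130/0.1156 = 9773 W
T_interface = T_inner − Q·ΣR(inner→interface) = 1165 − 9770×0.02714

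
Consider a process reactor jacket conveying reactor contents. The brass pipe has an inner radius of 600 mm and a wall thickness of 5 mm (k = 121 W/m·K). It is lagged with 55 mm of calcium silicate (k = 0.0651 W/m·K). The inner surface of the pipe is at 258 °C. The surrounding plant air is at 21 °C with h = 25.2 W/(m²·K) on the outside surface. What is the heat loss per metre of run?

Radial resistances (cylindrical: R_cond = ln(r_o/r_i)/(2πkL), R_conv = 1/(h·2πrL)):
R_brass pipe wall = ln(605/600)/(2π×121×1) = 1.092×10^-5 K/W
R_calcium silicate = ln(660/605)/(2π×0.0651×1) = 0.2127 K/W
R_outer film = 1/(h_o·2πr_oL) = 1/(25.2×2π×0.66×1) = 0.009569 K/W
R_total = 0.2223 K/W
Q = ΔT/R_total = 237/0.2223

q′ ≈ 1070 W/m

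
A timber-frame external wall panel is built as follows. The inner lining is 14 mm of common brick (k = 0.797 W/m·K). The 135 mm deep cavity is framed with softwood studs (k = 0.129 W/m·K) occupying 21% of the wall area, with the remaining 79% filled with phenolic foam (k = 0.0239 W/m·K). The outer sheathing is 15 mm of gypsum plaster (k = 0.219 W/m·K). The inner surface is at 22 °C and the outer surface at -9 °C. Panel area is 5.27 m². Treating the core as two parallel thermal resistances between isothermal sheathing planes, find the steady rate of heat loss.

Sheathing layers in series; stud and cavity paths in parallel between them.
R_inner = 0.014/(0.797×5.27) = 0.003333 K/W
R_stud  = 0.135/(0.129×0.21×5.27) = 0.9456 K/W
R_cav   = 0.135/(0.0239×0.79×5.27) = 1.357 K/W
1/R_core = 1/R_stud + 1/R_cav → R_core = 0.5572 K/W
R_outer = 0.015/(0.219×5.27) = 0.013 K/W
R_total = 0.5736 K/W
Q = ΔT/R_total = 31/0.5736

Q ≈ 54 W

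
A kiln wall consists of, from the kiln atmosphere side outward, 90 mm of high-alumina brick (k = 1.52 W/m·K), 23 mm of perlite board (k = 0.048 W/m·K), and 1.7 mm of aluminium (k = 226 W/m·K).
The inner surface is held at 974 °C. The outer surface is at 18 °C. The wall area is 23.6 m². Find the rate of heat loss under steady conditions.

Series thermal resistances:
R_high-alumina brick = L/(kA) = 0.09/(1.52×23.6) = 0.002509 K/W
R_perlite board = L/(kA) = 0.023/(0.048×23.6) = 0.0203 K/W
R_aluminium = L/(kA) = 0.0017/(226×23.6) = 3.187×10^-7 K/W
R_total = 0.02281 K/W
Q = ΔT / R_total = 956 / 0.02281

Q ≈ 41900 W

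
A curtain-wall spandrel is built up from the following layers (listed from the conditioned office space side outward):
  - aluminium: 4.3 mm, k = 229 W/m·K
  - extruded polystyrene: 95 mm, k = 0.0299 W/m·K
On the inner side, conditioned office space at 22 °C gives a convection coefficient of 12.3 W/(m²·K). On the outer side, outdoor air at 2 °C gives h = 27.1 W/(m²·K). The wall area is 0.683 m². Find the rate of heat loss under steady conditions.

Q ≈ 4.15 W

Treating each layer as a thermal resistance in series:
R_inner film = 1/(h_i·A) = 1/(12.3×0.683) = 0.119 K/W
R_aluminium = L/(kA) = 0.0043/(229×0.683) = 2.749×10^-5 K/W
R_extruded polystyrene = L/(kA) = 0.095/(0.0299×0.683) = 4.652 K/W
R_outer film = 1/(h_o·A) = 1/(27.1×0.683) = 0.05403 K/W
R_total = 4.825 K/W
Q = ΔT / R_total = 20 / 4.825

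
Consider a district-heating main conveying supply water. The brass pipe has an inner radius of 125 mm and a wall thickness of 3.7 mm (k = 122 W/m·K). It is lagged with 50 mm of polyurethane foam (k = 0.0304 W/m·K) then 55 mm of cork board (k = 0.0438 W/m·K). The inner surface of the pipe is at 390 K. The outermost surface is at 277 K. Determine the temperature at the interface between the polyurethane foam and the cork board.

T ≈ 318 K

Treating each annulus and film as a series resistance:
R_brass pipe wall = ln(128.7/125)/(2π×122×1) = 3.805×10^-5 K/W
R_polyurethane foam = ln(178.7/128.7)/(2π×0.0304×1) = 1.718 K/W
R_cork board = ln(233.7/178.7)/(2π×0.0438×1) = 0.975 K/W
R_total = 2.693 K/W
Q = ΔT/R_total = 113/2.693
Q = 42 W/m
T_interface = T_inner − Q·ΣR(inner→interface) = 390 − 42×1.718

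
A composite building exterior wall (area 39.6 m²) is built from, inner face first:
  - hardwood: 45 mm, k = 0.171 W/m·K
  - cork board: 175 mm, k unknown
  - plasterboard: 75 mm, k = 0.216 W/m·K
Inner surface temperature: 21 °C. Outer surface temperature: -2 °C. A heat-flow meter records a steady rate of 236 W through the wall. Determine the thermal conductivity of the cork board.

k ≈ 0.0539 W/(m·K)

Series thermal resistances:
R_hardwood = L/(kA) = 0.045/(0.171×39.6) = 0.006645 K/W
R_plasterboard = L/(kA) = 0.075/(0.216×39.6) = 0.008768 K/W
Sum of known resistances R_other = 0.01541 K/W
Total R = ΔT/Q = 23/236 = 0.09746 K/W
R_cork board = R_total − R_other = 0.08204 K/W
k = L/(R·A) = 0.175/(0.08204×39.6)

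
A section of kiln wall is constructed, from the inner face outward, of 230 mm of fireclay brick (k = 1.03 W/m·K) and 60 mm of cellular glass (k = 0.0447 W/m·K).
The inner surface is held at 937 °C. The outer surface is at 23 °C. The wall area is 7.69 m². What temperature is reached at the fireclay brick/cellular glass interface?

T ≈ 807 °C

Using the resistance-network approach (series):
R_fireclay brick = L/(kA) = 0.23/(1.03×7.69) = 0.02904 K/W
R_cellular glass = L/(kA) = 0.06/(0.0447×7.69) = 0.1745 K/W
R_total = 0.2036 K/W;  Q = ΔT/R_total = 914/0.2036 = 4489 W
T_interface = T_inner − Q·ΣR(inner→interface) = 937 − 4490×0.02904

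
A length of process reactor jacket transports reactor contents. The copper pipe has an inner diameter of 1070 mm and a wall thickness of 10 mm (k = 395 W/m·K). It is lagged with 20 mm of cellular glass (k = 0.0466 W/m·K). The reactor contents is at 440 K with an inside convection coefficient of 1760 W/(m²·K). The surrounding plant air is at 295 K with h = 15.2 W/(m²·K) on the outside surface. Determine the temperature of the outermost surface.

T ≈ 314 K

Radial resistances (cylindrical: R_cond = ln(r_o/r_i)/(2πkL), R_conv = 1/(h·2πrL)):
R_inner film = 1/(h_i·2πr₁L) = 1/(1760×2π×0.535×1) = 1.69×10^-4 K/W
R_copper pipe wall = ln(545/535)/(2π×395×1) = 7.462×10^-6 K/W
R_cellular glass = ln(565/545)/(2π×0.0466×1) = 0.1231 K/W
R_outer film = 1/(h_o·2πr_oL) = 1/(15.2×2π×0.565×1) = 0.01853 K/W
R_total = 0.1418 K/W
Q = ΔT/R_total = 145/0.1418
Q = 1020 W/m
T_interface = T_inner − Q·ΣR(inner→interface) = 440 − 1020×0.1233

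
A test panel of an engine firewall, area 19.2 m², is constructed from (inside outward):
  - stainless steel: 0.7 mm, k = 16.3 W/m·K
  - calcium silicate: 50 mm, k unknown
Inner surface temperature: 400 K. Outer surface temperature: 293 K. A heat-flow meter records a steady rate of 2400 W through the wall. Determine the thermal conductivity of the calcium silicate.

k ≈ 0.0584 W/(m·K)

Treating each layer as a thermal resistance in series:
R_stainless steel = L/(kA) = 0.0007/(16.3×19.2) = 2.237×10^-6 K/W
Sum of known resistances R_other = 2.237×10^-6 K/W
Total R = ΔT/Q = 107/2400 = 0.04458 K/W
R_calcium silicate = R_total − R_other = 0.04458 K/W
k = L/(R·A) = 0.05/(0.04458×19.2)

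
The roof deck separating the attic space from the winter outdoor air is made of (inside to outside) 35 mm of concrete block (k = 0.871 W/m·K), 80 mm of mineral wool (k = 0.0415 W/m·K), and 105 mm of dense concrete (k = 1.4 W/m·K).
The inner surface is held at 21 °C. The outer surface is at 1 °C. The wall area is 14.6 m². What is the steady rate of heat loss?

Thermal resistances in series:
R_concrete block = L/(kA) = 0.035/(0.871×14.6) = 0.002752 K/W
R_mineral wool = L/(kA) = 0.08/(0.0415×14.6) = 0.132 K/W
R_dense concrete = L/(kA) = 0.105/(1.4×14.6) = 0.005137 K/W
R_total = 0.1399 K/W
Q = ΔT / R_total = 20 / 0.1399

Q ≈ 143 W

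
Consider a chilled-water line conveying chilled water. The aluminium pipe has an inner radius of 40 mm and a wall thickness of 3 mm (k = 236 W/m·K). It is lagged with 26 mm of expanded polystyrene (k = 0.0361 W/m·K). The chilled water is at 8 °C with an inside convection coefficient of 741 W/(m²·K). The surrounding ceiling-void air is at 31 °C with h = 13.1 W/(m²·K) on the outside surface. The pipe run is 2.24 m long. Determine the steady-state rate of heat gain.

Q ≈ 22.7 W

Radial resistances (cylindrical: R_cond = ln(r_o/r_i)/(2πkL), R_conv = 1/(h·2πrL)):
R_inner film = 1/(h_i·2πr₁L) = 1/(741×2π×0.04×2.24) = 0.002397 K/W
R_aluminium pipe wall = ln(43/40)/(2π×236×2.24) = 2.177×10^-5 K/W
R_expanded polystyrene = ln(69/43)/(2π×0.0361×2.24) = 0.9308 K/W
R_outer film = 1/(h_o·2πr_oL) = 1/(13.1×2π×0.069×2.24) = 0.07861 K/W
R_total = 1.012 K/W
Q = ΔT/R_total = 23/1.012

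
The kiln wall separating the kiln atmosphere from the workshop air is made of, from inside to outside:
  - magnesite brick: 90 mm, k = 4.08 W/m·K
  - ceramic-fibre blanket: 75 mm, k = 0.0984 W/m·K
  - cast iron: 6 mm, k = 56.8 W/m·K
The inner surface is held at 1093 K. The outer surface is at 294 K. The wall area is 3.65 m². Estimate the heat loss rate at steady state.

Thermal resistances in series:
R_magnesite brick = L/(kA) = 0.09/(4.08×3.65) = 0.006044 K/W
R_ceramic-fibre blanket = L/(kA) = 0.075/(0.0984×3.65) = 0.2088 K/W
R_cast iron = L/(kA) = 0.006/(56.8×3.65) = 2.894×10^-5 K/W
R_total = 0.2149 K/W
Q = ΔT / R_total = 799 / 0.2149

Q ≈ 3720 W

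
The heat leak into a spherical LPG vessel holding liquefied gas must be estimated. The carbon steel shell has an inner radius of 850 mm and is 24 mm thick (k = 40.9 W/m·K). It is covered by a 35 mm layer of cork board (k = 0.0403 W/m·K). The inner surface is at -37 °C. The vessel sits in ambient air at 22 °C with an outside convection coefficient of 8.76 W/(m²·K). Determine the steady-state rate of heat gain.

Q ≈ 602 W

Each spherical layer contributes R = (1/r_i − 1/r_o)/(4πk):
R_carbon steel shell = (1/0.85 − 1/0.874)/(4π×40.9) = 6.286×10^-5 K/W
R_cork board = (1/0.874 − 1/0.909)/(4π×0.0403) = 0.08699 K/W
R_outer film = 1/(h·4πr_o²) = 1/(8.76×4π×0.909²) = 0.01099 K/W
R_total = 0.09805 K/W
Q = ΔT/R_total = 59/0.09805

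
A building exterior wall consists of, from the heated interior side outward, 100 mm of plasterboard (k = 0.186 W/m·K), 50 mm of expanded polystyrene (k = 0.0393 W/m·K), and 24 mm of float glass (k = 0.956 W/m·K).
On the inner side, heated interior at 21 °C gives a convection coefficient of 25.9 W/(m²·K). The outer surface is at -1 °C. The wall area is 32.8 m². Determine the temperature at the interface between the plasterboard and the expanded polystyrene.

Using the resistance-network approach (series):
R_inner film = 1/(h_i·A) = 1/(25.9×32.8) = 0.001177 K/W
R_plasterboard = L/(kA) = 0.1/(0.186×32.8) = 0.01639 K/W
R_expanded polystyrene = L/(kA) = 0.05/(0.0393×32.8) = 0.03879 K/W
R_float glass = L/(kA) = 0.024/(0.956×32.8) = 7.654×10^-4 K/W
R_total = 0.05712 K/W;  Q = ΔT/R_total = 22/0.05712 = 385.1 W
T_interface = T_inner − Q·ΣR(inner→interface) = 21 − 385×0.01757

T ≈ 14.2 °C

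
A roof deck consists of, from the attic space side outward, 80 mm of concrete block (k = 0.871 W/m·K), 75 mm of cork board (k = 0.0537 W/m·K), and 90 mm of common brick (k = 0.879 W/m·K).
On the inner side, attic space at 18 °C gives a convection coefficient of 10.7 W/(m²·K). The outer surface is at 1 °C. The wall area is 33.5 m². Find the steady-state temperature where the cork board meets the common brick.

Series thermal resistances:
R_inner film = 1/(h_i·A) = 1/(10.7×33.5) = 0.00279 K/W
R_concrete block = L/(kA) = 0.08/(0.871×33.5) = 0.002742 K/W
R_cork board = L/(kA) = 0.075/(0.0537×33.5) = 0.04169 K/W
R_common brick = L/(kA) = 0.09/(0.879×33.5) = 0.003056 K/W
R_total = 0.05028 K/W;  Q = ΔT/R_total = 17/0.05028 = 338.1 W
T_interface = T_inner − Q·ΣR(inner→interface) = 18 − 338×0.04722

T ≈ 2.03 °C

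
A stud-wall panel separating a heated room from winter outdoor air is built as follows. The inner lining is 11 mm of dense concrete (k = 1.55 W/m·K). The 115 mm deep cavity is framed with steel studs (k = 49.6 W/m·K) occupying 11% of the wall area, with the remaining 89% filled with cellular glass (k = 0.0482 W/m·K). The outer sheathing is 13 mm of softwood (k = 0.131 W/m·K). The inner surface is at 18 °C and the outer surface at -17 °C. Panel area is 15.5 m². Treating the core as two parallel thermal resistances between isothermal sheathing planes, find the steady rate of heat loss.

Sheathing layers in series; stud and cavity paths in parallel between them.
R_inner = 0.011/(1.55×15.5) = 4.579×10^-4 K/W
R_stud  = 0.115/(49.6×0.11×15.5) = 0.00136 K/W
R_cav   = 0.115/(0.0482×0.89×15.5) = 0.173 K/W
1/R_core = 1/R_stud + 1/R_cav → R_core = 0.001349 K/W
R_outer = 0.013/(0.131×15.5) = 0.006402 K/W
R_total = 0.008209 K/W
Q = ΔT/R_total = 35/0.008209

Q ≈ 4260 W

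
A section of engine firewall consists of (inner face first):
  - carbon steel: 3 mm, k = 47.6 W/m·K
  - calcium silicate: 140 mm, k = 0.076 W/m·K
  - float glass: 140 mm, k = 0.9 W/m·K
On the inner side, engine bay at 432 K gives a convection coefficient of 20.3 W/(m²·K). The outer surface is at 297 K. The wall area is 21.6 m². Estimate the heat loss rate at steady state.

Q ≈ 1420 W

Thermal resistances in series:
R_inner film = 1/(h_i·A) = 1/(20.3×21.6) = 0.002281 K/W
R_carbon steel = L/(kA) = 0.003/(47.6×21.6) = 2.918×10^-6 K/W
R_calcium silicate = L/(kA) = 0.14/(0.076×21.6) = 0.08528 K/W
R_float glass = L/(kA) = 0.14/(0.9×21.6) = 0.007202 K/W
R_total = 0.09477 K/W
Q = ΔT / R_total = 135 / 0.09477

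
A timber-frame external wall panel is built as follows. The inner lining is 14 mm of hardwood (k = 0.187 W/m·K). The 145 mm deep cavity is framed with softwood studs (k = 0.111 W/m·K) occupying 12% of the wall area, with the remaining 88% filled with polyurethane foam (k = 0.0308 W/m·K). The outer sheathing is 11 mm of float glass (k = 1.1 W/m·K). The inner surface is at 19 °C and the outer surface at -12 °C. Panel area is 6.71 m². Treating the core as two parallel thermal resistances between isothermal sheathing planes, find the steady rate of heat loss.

Sheathing layers in series; stud and cavity paths in parallel between them.
R_inner = 0.014/(0.187×6.71) = 0.01116 K/W
R_stud  = 0.145/(0.111×0.12×6.71) = 1.622 K/W
R_cav   = 0.145/(0.0308×0.88×6.71) = 0.7973 K/W
1/R_core = 1/R_stud + 1/R_cav → R_core = 0.5346 K/W
R_outer = 0.011/(1.1×6.71) = 0.00149 K/W
R_total = 0.5472 K/W
Q = ΔT/R_total = 31/0.5472

Q ≈ 56.7 W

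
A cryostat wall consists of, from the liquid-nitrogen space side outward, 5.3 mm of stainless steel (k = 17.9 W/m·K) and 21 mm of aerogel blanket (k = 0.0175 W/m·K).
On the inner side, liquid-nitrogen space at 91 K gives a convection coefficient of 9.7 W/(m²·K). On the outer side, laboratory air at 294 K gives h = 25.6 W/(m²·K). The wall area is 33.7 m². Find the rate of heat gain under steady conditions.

Series thermal resistances:
R_inner film = 1/(h_i·A) = 1/(9.7×33.7) = 0.003059 K/W
R_stainless steel = L/(kA) = 0.0053/(17.9×33.7) = 8.786×10^-6 K/W
R_aerogel blanket = L/(kA) = 0.021/(0.0175×33.7) = 0.03561 K/W
R_outer film = 1/(h_o·A) = 1/(25.6×33.7) = 0.001159 K/W
R_total = 0.03984 K/W
Q = ΔT / R_total = 203 / 0.03984

Q ≈ 5100 W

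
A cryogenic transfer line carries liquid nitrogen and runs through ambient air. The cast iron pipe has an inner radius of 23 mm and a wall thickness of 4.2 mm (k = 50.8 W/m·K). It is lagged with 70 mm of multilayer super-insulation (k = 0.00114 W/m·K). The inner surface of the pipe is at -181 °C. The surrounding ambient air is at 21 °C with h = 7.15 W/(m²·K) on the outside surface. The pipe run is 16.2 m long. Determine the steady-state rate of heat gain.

Cylindrical conduction, so R = ln(r₂/r₁)/(2πkL) per layer, in series:
R_cast iron pipe wall = ln(27.2/23)/(2π×50.8×16.2) = 3.244×10^-5 K/W
R_multilayer super-insulation = ln(97.2/27.2)/(2π×0.00114×16.2) = 10.98 K/W
R_outer film = 1/(h_o·2πr_oL) = 1/(7.15×2π×0.0972×16.2) = 0.01414 K/W
R_total = 10.99 K/W
Q = ΔT/R_total = 202/10.99

Q ≈ 18.4 W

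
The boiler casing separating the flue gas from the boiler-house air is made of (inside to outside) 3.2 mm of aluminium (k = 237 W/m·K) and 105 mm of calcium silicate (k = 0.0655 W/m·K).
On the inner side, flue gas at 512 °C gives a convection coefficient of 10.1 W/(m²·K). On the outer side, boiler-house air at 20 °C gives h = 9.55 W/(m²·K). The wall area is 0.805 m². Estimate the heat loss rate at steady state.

Model the wall as resistances in series:
R_inner film = 1/(h_i·A) = 1/(10.1×0.805) = 0.123 K/W
R_aluminium = L/(kA) = 0.0032/(237×0.805) = 1.677×10^-5 K/W
R_calcium silicate = L/(kA) = 0.105/(0.0655×0.805) = 1.991 K/W
R_outer film = 1/(h_o·A) = 1/(9.55×0.805) = 0.1301 K/W
R_total = 2.244 K/W
Q = ΔT / R_total = 492 / 2.244

Q ≈ 219 W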